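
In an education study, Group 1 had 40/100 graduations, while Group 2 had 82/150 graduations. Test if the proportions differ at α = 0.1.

p̂₁ = 0.4, p̂₂ = 0.547, pooled p̂ = 0.488. z = -2.273. Critical: ±1.645. Reject H₀.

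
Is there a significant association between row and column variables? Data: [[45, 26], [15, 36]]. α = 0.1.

χ² = 13.702. df = 1, critical = 2.706. Reject H₀. Variables are dependent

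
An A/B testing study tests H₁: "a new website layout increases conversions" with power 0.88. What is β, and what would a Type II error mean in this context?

β = 1 - power = 1 - 0.88 = 0.12. A Type II error is failing to reject H₀ when H₀ is false (false negative) — here, failing to conclude that a new website layout increases conversions when in fact it is true. Consequence: discarding a layout that would have improved conversions — lost revenue.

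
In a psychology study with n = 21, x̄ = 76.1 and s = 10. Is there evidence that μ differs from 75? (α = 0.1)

t = (x̄ - μ₀)/(s/√n) = (76.1 - 75)/(10/√21) = 0.504. df = 20, critical t = ±1.725. Fail to reject H₀.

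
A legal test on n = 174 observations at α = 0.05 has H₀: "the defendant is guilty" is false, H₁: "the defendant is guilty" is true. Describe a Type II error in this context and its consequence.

Type II error: failing to reject H₀ when it is false — concluding that the defendant is guilty is not supported when in fact it is. Consequence: acquitting a guilty person.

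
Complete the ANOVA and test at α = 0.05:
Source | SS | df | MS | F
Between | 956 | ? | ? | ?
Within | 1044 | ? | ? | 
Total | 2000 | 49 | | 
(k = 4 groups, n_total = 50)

df_between = 3, df_within = 46. MS_between = 318.67, MS_within = 22.7. F = 14.041, F_crit ≈ 2.807. Reject H₀.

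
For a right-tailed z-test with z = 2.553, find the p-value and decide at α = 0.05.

p = P(Z > 2.553) = 1 - Φ(2.553) ≈ 0.0053. Since p < 0.05, reject H₀ (significant) at α = 0.05.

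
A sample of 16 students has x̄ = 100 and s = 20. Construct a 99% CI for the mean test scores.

CI = x̄ ± t*(s/√n) = 100 ± 2.947(20/√16) = (85.27, 114.73)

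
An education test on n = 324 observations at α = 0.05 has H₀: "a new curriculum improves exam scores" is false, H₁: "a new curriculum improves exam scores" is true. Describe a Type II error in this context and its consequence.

Type II error: failing to reject H₀ when it is false — concluding that a new curriculum improves exam scores is not supported when in fact it is. Consequence: keeping the old curriculum when the new one would have helped students.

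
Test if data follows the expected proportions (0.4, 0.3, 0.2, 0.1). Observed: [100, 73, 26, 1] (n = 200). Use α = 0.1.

Expected: [80.0, 60.0, 40.0, 20.0]. χ² = 30.767. df = 3, critical = 6.251. Reject H₀.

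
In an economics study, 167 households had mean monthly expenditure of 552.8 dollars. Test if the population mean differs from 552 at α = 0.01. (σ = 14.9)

z = (x̄ - μ₀)/(σ/√n) = (552.8 - 552)/(14.9/√167) = 0.694. Critical value: ±2.576. Since |0.694| ≤ 2.576, Fail to reject H₀.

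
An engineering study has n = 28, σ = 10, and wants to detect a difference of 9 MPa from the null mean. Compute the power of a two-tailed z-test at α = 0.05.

SE = σ/√n = 10/√28 = 1.89. Non-centrality λ = d/SE = 9/1.89 = 4.762. Power ≈ Φ(λ - z_{α/2}) = Φ(4.762 - 1.96) = Φ(2.802) = 0.997.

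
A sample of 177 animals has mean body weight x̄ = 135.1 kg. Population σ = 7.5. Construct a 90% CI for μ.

CI = x̄ ± z*(σ/√n) = 135.1 ± 1.645(7.5/√177) = 135.1 ± 0.93 = (134.17, 136.03)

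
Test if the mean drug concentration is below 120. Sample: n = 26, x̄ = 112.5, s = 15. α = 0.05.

t = (112.5 - 120)/(15/√26) = -2.55, df = 25. Critical t = -1.708. Reject H₀.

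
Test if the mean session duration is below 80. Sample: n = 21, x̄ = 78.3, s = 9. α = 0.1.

t = (78.3 - 80)/(9/√21) = -0.866, df = 20. Critical t = -1.325. Fail to reject H₀.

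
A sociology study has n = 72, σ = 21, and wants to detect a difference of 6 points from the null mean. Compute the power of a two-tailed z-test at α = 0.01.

SE = σ/√n = 21/√72 = 2.475. Non-centrality λ = d/SE = 6/2.475 = 2.424. Power ≈ Φ(λ - z_{α/2}) = Φ(2.424 - 2.576) = Φ(-0.152) = 0.44.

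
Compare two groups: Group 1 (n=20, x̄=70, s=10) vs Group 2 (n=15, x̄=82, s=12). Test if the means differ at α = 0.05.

Pooled sp = 10.89. t = -3.225, df = 33. Critical t = ±2.035. Reject H₀.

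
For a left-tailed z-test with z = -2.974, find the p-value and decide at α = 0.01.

p = P(Z < -2.974) = Φ(-2.974) ≈ 0.0015. Since p < 0.01, reject H₀ (significant) at α = 0.01.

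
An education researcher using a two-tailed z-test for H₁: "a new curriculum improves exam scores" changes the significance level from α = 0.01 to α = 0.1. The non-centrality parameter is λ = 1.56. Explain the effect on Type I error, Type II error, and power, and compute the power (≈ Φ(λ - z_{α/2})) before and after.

Increasing α from 0.01 to 0.1:
• Type I error rate increases (α is the Type I rate by definition).
• Critical value moves from z_{α/2} = 2.576 to 1.645, so power = Φ(λ - z_{α/2}) goes from Φ(1.56 - 2.576) = 0.155 to Φ(1.56 - 1.645) = 0.466.
• Type II error rate β = 1 - power therefore decreases (0.845 → 0.534).
Appropriate when false negatives are costly — here, keeping the old curriculum when the new one would have helped students.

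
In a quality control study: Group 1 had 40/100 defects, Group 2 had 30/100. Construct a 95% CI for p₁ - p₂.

p̂₁ = 0.4, p̂₂ = 0.3. Difference = 0.1. CI = (-0.031, 0.231)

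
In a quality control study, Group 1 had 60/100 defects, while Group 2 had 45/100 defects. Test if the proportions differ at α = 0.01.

p̂₁ = 0.6, p̂₂ = 0.45, pooled p̂ = 0.525. z = 2.124. Critical: ±2.576. Fail to reject H₀.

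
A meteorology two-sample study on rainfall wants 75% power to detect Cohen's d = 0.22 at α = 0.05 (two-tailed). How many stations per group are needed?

z_{α/2} = 1.96, z_β = Φ⁻¹(0.75) = 0.674. For small effect (d = 0.22): n per group = 2(z_{α/2} + z_β)²/d² = 2(1.96 + 0.674)²/0.22² = 286.7 → 287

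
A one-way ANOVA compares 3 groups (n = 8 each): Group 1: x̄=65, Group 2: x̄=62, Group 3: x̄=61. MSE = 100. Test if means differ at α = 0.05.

Grand mean = 62.67. SS_between = 69.33, MS_between = 34.67. F = 0.347, F_crit ≈ 3.467. Fail to reject H₀.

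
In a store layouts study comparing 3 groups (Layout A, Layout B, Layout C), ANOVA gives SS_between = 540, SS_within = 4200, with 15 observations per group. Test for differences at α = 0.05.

df_between = 2, df_within = 42. F = MS_between/MS_within = 270.0/100.0 = 2.7. F_crit ≈ 3.22. Fail to reject H₀.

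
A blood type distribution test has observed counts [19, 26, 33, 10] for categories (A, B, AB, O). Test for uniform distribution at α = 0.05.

Expected = 22 each. χ² = Σ(O-E)²/E = 13.182. df = 3, critical value = 7.815. Reject H₀.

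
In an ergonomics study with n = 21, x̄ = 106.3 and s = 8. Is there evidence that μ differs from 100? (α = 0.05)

t = (x̄ - μ₀)/(s/√n) = (106.3 - 100)/(8/√21) = 3.609. df = 20, critical t = ±2.086. Reject H₀.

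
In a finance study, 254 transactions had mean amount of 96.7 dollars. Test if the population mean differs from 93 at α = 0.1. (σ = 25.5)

z = (x̄ - μ₀)/(σ/√n) = (96.7 - 93)/(25.5/√254) = 2.312. Critical value: ±1.645. Since |2.312| > 1.645, Reject H₀.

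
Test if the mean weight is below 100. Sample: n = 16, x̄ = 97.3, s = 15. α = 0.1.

t = (97.3 - 100)/(15/√16) = -0.72, df = 15. Critical t = -1.341. Fail to reject H₀.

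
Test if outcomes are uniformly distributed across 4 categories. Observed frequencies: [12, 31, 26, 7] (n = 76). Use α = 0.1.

Expected = 19 each. χ² = Σ(O-E)²/E = 20.316. df = 3, critical value = 6.251. Reject H₀.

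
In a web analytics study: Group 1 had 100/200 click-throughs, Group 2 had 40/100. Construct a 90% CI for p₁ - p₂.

p̂₁ = 0.5, p̂₂ = 0.4. Difference = 0.1. CI = (0.001, 0.199)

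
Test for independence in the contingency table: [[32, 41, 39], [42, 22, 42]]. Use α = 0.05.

χ² = 7.033. df = 2, critical = 5.991. Reject H₀. Variables are dependent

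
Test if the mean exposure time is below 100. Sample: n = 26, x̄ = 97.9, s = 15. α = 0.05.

t = (97.9 - 100)/(15/√26) = -0.714, df = 25. Critical t = -1.708. Fail to reject H₀.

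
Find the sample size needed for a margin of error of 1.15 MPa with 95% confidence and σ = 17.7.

n = (z*σ/E)² = (1.96×17.7/1.15)² = 910.05 → n = 911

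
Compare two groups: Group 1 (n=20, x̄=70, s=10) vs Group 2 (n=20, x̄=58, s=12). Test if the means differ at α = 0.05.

Pooled sp = 11.05. t = 3.436, df = 38. Critical t = ±2.024. Reject H₀.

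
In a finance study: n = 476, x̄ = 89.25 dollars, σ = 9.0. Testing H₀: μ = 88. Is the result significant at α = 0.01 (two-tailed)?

z = (89.25 - 88)/(9.0/√476) = 3.03. Since |z| > 2.576, significant at α = 0.01.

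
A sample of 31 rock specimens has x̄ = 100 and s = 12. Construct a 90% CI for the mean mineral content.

CI = x̄ ± t*(s/√n) = 100 ± 1.697(12/√31) = (96.34, 103.66)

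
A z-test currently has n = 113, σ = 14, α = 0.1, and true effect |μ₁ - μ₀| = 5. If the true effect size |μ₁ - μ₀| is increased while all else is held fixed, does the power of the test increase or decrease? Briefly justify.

Power increases: a larger true effect increases the non-centrality λ = |μ₁ - μ₀|/(σ/√n).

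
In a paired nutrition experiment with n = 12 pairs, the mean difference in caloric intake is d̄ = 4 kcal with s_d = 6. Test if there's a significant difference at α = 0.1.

t = d̄/(s_d/√n) = 4/(6/√12) = 2.309. df = 11, critical t = ±1.796. Reject H₀.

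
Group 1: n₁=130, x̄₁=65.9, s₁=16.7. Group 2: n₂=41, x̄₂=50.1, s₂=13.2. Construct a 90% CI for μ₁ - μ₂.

Difference = 15.8. SE = √(16.7²/130 + 13.2²/41) = 2.529. CI = (11.64, 19.96)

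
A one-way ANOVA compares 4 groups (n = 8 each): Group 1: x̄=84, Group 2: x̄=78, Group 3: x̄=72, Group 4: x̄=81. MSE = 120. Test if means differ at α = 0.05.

Grand mean = 78.75. SS_between = 630.0, MS_between = 210.0. F = 1.75, F_crit ≈ 2.947. Fail to reject H₀.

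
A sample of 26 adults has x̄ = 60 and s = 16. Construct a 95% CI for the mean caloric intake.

CI = x̄ ± t*(s/√n) = 60 ± 2.06(16/√26) = (53.54, 66.46)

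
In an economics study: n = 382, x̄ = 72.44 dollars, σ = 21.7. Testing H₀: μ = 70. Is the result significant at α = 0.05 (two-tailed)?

z = (72.44 - 70)/(21.7/√382) = 2.198. Since |z| > 1.96, significant at α = 0.05.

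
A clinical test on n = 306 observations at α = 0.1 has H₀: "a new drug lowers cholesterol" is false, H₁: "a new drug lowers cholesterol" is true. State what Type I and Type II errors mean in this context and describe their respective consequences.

Type I (false positive): concluding that a new drug lowers cholesterol when it is not — approving an ineffective drug — patients take a useless medication and may skip effective alternatives. Type II (false negative): failing to conclude that a new drug lowers cholesterol when it is — shelving an effective drug — patients miss out on a treatment that would have helped. Which is costlier depends on domain priorities and is a judgement call rather than a statistical fact.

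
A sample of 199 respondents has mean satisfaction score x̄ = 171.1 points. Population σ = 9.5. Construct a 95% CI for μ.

CI = x̄ ± z*(σ/√n) = 171.1 ± 1.96(9.5/√199) = 171.1 ± 1.32 = (169.78, 172.42)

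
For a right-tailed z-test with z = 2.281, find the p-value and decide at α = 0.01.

p = P(Z > 2.281) = 1 - Φ(2.281) ≈ 0.0113. Since p ≥ 0.01, fail to reject H₀ (not significant) at α = 0.01.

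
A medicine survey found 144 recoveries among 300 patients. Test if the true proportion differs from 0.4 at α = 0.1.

p̂ = 0.48, p₀ = 0.4. z = (p̂ - p₀)/√(p₀(1-p₀)/n) = 2.828. Critical: ±1.645. Reject H₀.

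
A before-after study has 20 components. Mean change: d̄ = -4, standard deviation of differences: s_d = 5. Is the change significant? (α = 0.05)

t = d̄/(s_d/√n) = -4/(5/√20) = -3.578. df = 19, critical t = ±2.093. Reject H₀.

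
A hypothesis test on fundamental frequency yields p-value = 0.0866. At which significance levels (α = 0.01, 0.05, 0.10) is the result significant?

p = 0.0866. Significant at: α = 0.1.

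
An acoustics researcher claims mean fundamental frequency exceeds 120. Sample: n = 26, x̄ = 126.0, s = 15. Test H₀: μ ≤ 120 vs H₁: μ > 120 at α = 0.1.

t = (126.0 - 120)/(15/√26) = 2.04, df = 25. Critical t = 1.316. Reject H₀.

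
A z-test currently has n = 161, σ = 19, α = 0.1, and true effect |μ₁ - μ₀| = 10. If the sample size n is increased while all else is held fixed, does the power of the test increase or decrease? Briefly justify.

Power increases: a larger n shrinks the standard error σ/√n, moving the sampling distribution under H₁ further from the critical value.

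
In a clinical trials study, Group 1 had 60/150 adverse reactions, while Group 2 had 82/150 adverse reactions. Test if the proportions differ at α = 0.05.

p̂₁ = 0.4, p̂₂ = 0.547, pooled p̂ = 0.473. z = -2.544. Critical: ±1.96. Reject H₀.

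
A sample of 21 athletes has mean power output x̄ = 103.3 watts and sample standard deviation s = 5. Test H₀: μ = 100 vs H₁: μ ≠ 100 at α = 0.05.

t = (x̄ - μ₀)/(s/√n) = (103.3 - 100)/(5/√21) = 3.024. df = 20, critical t = ±2.086. Reject H₀.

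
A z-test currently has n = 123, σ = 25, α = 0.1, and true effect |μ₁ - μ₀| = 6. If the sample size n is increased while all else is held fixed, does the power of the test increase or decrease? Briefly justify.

Power increases: a larger n shrinks the standard error σ/√n, moving the sampling distribution under H₁ further from the critical value.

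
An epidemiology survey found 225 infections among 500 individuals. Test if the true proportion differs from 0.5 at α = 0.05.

p̂ = 0.45, p₀ = 0.5. z = (p̂ - p₀)/√(p₀(1-p₀)/n) = -2.236. Critical: ±1.96. Reject H₀.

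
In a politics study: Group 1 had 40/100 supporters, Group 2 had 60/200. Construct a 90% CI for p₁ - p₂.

p̂₁ = 0.4, p̂₂ = 0.3. Difference = 0.1. CI = (0.003, 0.197)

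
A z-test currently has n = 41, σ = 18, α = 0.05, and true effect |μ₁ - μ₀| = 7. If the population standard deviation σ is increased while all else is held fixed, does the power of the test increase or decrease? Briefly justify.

Power decreases: a larger σ inflates the standard error σ/√n, pulling the sampling distribution under H₁ back toward the critical value.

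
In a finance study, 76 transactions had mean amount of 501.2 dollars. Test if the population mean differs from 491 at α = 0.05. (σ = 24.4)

z = (x̄ - μ₀)/(σ/√n) = (501.2 - 491)/(24.4/√76) = 3.644. Critical value: ±1.96. Since |3.644| > 1.96, Reject H₀.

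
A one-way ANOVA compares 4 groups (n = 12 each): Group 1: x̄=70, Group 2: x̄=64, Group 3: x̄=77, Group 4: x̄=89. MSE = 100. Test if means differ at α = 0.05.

Grand mean = 75.0. SS_between = 4152.0, MS_between = 1384.0. F = 13.84, F_crit ≈ 2.816. Reject H₀.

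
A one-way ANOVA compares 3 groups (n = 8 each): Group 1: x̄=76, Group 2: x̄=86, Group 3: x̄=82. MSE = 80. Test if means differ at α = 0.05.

Grand mean = 81.33. SS_between = 405.33, MS_between = 202.67. F = 2.533, F_crit ≈ 3.467. Fail to reject H₀.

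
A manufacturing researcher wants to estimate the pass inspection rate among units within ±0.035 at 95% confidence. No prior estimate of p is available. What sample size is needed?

Conservative approach: use p = 0.5 (maximizes p(1-p) = 0.25). n = z²(0.25)/E² = 1.96²×0.25/0.035² = 784.0 → n = 784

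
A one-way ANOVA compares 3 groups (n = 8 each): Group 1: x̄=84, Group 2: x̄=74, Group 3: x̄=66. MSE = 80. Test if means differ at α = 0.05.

Grand mean = 74.67. SS_between = 1301.33, MS_between = 650.67. F = 8.133, F_crit ≈ 3.467. Reject H₀.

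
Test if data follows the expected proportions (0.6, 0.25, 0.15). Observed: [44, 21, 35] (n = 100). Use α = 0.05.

Expected: [60.0, 25.0, 15.0]. χ² = 31.573. df = 2, critical = 5.991. Reject H₀.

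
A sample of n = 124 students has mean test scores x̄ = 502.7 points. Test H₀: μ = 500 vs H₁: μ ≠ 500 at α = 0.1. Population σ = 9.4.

z = (x̄ - μ₀)/(σ/√n) = (502.7 - 500)/(9.4/√124) = 3.199. Critical value: ±1.645. Since |3.199| > 1.645, Reject H₀.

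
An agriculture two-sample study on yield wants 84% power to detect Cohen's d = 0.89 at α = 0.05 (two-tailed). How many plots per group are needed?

z_{α/2} = 1.96, z_β = Φ⁻¹(0.84) = 0.994. For large effect (d = 0.89): n per group = 2(z_{α/2} + z_β)²/d² = 2(1.96 + 0.994)²/0.89² = 22.03 → 23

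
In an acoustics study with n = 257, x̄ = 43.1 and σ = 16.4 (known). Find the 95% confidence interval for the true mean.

CI = x̄ ± z*(σ/√n) = 43.1 ± 1.96(16.4/√257) = 43.1 ± 2.01 = (41.09, 45.11)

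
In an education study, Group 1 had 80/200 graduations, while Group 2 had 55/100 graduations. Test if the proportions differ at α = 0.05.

p̂₁ = 0.4, p̂₂ = 0.55, pooled p̂ = 0.45. z = -2.462. Critical: ±1.96. Reject H₀.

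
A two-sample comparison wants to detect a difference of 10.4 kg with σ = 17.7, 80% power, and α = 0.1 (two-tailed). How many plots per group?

n per group = 2(z_α/2 + z_β)²σ²/d² = 2×(1.645 + 0.84)²×17.7²/10.4² = 35.8 → n = 36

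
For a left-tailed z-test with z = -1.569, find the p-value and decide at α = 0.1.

p = P(Z < -1.569) = Φ(-1.569) ≈ 0.0583. Since p < 0.1, reject H₀ (significant) at α = 0.1.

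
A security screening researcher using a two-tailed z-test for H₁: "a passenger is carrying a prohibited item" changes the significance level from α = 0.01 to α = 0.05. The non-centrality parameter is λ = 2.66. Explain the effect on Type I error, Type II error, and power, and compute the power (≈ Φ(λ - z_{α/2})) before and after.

Increasing α from 0.01 to 0.05:
• Type I error rate increases (α is the Type I rate by definition).
• Critical value moves from z_{α/2} = 2.576 to 1.96, so power = Φ(λ - z_{α/2}) goes from Φ(2.66 - 2.576) = 0.533 to Φ(2.66 - 1.96) = 0.758.
• Type II error rate β = 1 - power therefore decreases (0.467 → 0.242).
Appropriate when false negatives are costly — here, letting a prohibited item through — security breach.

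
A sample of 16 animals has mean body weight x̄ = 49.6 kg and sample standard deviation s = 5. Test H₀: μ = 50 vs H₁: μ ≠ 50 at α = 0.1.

t = (x̄ - μ₀)/(s/√n) = (49.6 - 50)/(5/√16) = -0.32. df = 15, critical t = ±1.753. Fail to reject H₀.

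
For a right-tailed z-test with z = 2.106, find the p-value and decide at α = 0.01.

p = P(Z > 2.106) = 1 - Φ(2.106) ≈ 0.0176. Since p ≥ 0.01, fail to reject H₀ (not significant) at α = 0.01.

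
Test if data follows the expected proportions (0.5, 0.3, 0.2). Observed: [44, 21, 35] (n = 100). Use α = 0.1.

Expected: [50.0, 30.0, 20.0]. χ² = 14.67. df = 2, critical = 4.605. Reject H₀.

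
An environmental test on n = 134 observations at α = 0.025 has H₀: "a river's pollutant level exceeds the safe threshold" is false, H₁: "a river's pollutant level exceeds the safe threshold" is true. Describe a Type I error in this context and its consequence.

Type I error: rejecting H₀ when it is true — concluding that a river's pollutant level exceeds the safe threshold when in fact it is not. Consequence: shutting down a compliant factory unnecessarily.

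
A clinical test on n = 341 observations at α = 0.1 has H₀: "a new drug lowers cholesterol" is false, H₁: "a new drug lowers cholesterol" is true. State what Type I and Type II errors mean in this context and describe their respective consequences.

Type I (false positive): concluding that a new drug lowers cholesterol when it is not — approving an ineffective drug — patients take a useless medication and may skip effective alternatives. Type II (false negative): failing to conclude that a new drug lowers cholesterol when it is — shelving an effective drug — patients miss out on a treatment that would have helped. Which is costlier depends on domain priorities and is a judgement call rather than a statistical fact.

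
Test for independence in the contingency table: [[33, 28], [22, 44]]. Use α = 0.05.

χ² = 5.567. df = 1, critical = 3.841. Reject H₀. Variables are dependent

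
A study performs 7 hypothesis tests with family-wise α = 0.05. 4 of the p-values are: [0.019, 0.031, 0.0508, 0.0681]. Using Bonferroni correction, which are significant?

Bonferroni α = 0.05/7 = 0.00714. None of the given p-values are significant.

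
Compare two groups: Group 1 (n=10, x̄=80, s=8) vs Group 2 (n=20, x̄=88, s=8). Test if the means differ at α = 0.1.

Pooled sp = 8.0. t = -2.582, df = 28. Critical t = ±1.701. Reject H₀.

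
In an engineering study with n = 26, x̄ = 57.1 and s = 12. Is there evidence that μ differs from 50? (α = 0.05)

t = (x̄ - μ₀)/(s/√n) = (57.1 - 50)/(12/√26) = 3.017. df = 25, critical t = ±2.06. Reject H₀.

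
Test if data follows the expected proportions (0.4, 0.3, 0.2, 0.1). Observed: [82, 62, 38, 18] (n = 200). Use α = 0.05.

Expected: [80.0, 60.0, 40.0, 20.0]. χ² = 0.417. df = 3, critical = 7.815. Fail to reject H₀.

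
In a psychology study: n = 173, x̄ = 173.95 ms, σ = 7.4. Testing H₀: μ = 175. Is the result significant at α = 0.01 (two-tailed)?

z = (173.95 - 175)/(7.4/√173) = -1.866. Since |z| ≤ 2.576, not significant at α = 0.01.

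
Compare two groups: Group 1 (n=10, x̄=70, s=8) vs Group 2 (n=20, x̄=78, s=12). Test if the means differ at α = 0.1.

Pooled sp = 10.88. t = -1.899, df = 28. Critical t = ±1.701. Reject H₀.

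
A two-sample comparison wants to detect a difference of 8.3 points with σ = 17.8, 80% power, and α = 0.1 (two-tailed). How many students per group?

n per group = 2(z_α/2 + z_β)²σ²/d² = 2×(1.645 + 0.84)²×17.8²/8.3² = 56.8 → n = 57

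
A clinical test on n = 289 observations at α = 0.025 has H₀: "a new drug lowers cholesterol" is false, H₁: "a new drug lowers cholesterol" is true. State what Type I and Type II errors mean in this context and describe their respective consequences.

Type I (false positive): concluding that a new drug lowers cholesterol when it is not — approving an ineffective drug — patients take a useless medication and may skip effective alternatives. Type II (false negative): failing to conclude that a new drug lowers cholesterol when it is — shelving an effective drug — patients miss out on a treatment that would have helped. Which is costlier depends on domain priorities and is a judgement call rather than a statistical fact.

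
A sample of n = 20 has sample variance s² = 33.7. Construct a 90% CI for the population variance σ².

df = 19. χ²_{0.05} = 30.144, χ²_{0.95} = 10.117. CI for σ² = ((n-1)s²/χ²_{α/2}, (n-1)s²/χ²_{1-α/2}) = (19·33.7/30.144, 19·33.7/10.117) = (21.24, 63.29)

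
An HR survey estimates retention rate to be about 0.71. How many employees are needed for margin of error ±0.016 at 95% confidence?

n = z²p(1-p)/E² = 1.96²×0.71×0.29/0.016² = 3089.8 → n = 3090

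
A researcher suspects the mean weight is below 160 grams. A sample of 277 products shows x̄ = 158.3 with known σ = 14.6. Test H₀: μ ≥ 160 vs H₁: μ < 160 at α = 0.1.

z = -1.938. Critical value: -1.28. Reject H₀.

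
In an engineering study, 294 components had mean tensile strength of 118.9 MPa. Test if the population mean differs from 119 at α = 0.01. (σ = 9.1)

z = (x̄ - μ₀)/(σ/√n) = (118.9 - 119)/(9.1/√294) = -0.188. Critical value: ±2.576. Since |-0.188| ≤ 2.576, Fail to reject H₀.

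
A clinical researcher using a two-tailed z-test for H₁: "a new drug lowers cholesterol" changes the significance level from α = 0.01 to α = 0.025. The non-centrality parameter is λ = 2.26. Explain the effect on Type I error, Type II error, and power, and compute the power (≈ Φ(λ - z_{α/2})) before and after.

Increasing α from 0.01 to 0.025:
• Type I error rate increases (α is the Type I rate by definition).
• Critical value moves from z_{α/2} = 2.576 to 2.241, so power = Φ(λ - z_{α/2}) goes from Φ(2.26 - 2.576) = 0.376 to Φ(2.26 - 2.241) = 0.508.
• Type II error rate β = 1 - power therefore decreases (0.624 → 0.492).
Appropriate when false negatives are costly — here, shelving an effective drug — patients miss out on a treatment that would have helped.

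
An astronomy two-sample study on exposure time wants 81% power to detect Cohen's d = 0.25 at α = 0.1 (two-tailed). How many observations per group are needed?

z_{α/2} = 1.645, z_β = Φ⁻¹(0.81) = 0.878. For small effect (d = 0.25): n per group = 2(z_{α/2} + z_β)²/d² = 2(1.645 + 0.878)²/0.25² = 203.7 → 204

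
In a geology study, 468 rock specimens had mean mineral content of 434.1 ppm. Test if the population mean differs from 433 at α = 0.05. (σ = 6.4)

z = (x̄ - μ₀)/(σ/√n) = (434.1 - 433)/(6.4/√468) = 3.718. Critical value: ±1.96. Since |3.718| > 1.96, Reject H₀.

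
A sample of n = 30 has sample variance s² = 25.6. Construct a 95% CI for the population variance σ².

df = 29. χ²_{0.025} = 45.722, χ²_{0.975} = 16.047. CI for σ² = ((n-1)s²/χ²_{α/2}, (n-1)s²/χ²_{1-α/2}) = (29·25.6/45.722, 29·25.6/16.047) = (16.24, 46.26)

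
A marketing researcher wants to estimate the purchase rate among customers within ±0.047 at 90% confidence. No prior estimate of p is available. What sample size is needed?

Conservative approach: use p = 0.5 (maximizes p(1-p) = 0.25). n = z²(0.25)/E² = 1.645²×0.25/0.047² = 306.2 → n = 307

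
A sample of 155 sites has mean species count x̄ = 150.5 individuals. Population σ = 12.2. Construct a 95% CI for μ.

CI = x̄ ± z*(σ/√n) = 150.5 ± 1.96(12.2/√155) = 150.5 ± 1.92 = (148.58, 152.42)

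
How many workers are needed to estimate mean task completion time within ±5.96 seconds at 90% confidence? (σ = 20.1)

n = (z*σ/E)² = (1.645×20.1/5.96)² = 30.8 → n = 31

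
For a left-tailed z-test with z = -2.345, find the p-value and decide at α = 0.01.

p = P(Z < -2.345) = Φ(-2.345) ≈ 0.0095. Since p < 0.01, reject H₀ (significant) at α = 0.01.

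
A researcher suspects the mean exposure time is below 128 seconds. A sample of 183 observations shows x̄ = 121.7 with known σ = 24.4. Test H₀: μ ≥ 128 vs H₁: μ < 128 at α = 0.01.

z = -3.493. Critical value: -2.33. Reject H₀.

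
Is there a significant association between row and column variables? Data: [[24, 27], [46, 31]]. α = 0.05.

χ² = 1.991. df = 1, critical = 3.841. Fail to reject H₀. No evidence of dependence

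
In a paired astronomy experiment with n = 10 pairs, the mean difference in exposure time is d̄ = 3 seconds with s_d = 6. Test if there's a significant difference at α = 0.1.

t = d̄/(s_d/√n) = 3/(6/√10) = 1.581. df = 9, critical t = ±1.833. Fail to reject H₀.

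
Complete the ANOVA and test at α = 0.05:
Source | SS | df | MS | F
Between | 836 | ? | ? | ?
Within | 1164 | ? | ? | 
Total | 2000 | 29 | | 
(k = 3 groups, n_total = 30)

df_between = 2, df_within = 27. MS_between = 418.0, MS_within = 43.11. F = 9.696, F_crit ≈ 3.354. Reject H₀.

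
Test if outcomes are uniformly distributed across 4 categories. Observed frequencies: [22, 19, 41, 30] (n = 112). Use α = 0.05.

Expected = 28 each. χ² = Σ(O-E)²/E = 10.357. df = 3, critical value = 7.815. Reject H₀.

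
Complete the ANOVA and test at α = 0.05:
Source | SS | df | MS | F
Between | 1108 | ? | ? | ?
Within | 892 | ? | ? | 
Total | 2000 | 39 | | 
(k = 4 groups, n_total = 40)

df_between = 3, df_within = 36. MS_between = 369.33, MS_within = 24.78. F = 14.906, F_crit ≈ 2.866. Reject H₀.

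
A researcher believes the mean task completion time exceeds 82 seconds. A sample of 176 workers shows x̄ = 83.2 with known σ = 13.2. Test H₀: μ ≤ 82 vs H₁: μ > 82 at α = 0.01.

z = 1.206. Critical value: 2.33. Fail to reject H₀.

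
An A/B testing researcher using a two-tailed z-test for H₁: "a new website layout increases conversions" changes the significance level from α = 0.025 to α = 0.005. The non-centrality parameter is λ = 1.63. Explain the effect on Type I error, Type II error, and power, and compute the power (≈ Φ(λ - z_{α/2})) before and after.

Decreasing α from 0.025 to 0.005:
• Type I error rate decreases (α is the Type I rate by definition).
• Critical value moves from z_{α/2} = 2.241 to 2.807, so power = Φ(λ - z_{α/2}) goes from Φ(1.63 - 2.241) = 0.271 to Φ(1.63 - 2.807) = 0.12.
• Type II error rate β = 1 - power therefore increases (0.729 → 0.88).
Appropriate when false positives are costly — here, rolling out a layout that doesn't actually help — wasted engineering effort.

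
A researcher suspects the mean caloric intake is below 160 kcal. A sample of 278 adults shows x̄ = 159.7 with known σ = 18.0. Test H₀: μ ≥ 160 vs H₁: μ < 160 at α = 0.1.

z = -0.278. Critical value: -1.28. Fail to reject H₀.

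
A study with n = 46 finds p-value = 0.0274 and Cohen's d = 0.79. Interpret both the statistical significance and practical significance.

Statistically significant (p = 0.0274 < 0.05). Cohen's d = 0.79 indicates a medium effect size. Both statistical and practical significance should be considered.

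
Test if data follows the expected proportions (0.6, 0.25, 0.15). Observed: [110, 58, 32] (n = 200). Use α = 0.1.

Expected: [120.0, 50.0, 30.0]. χ² = 2.247. df = 2, critical = 4.605. Fail to reject H₀.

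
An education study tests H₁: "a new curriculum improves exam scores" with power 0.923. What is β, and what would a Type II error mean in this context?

β = 1 - power = 1 - 0.923 = 0.077. A Type II error is failing to reject H₀ when H₀ is false (false negative) — here, failing to conclude that a new curriculum improves exam scores when in fact it is true. Consequence: keeping the old curriculum when the new one would have helped students.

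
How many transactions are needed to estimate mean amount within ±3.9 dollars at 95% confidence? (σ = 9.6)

n = (z*σ/E)² = (1.96×9.6/3.9)² = 23.3 → n = 24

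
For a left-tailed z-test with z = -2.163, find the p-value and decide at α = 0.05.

p = P(Z < -2.163) = Φ(-2.163) ≈ 0.0153. Since p < 0.05, reject H₀ (significant) at α = 0.05.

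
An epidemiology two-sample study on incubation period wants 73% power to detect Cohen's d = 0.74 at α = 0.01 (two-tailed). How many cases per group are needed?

z_{α/2} = 2.576, z_β = Φ⁻¹(0.73) = 0.613. For medium effect (d = 0.74): n per group = 2(z_{α/2} + z_β)²/d² = 2(2.576 + 0.613)²/0.74² = 37.1 → 38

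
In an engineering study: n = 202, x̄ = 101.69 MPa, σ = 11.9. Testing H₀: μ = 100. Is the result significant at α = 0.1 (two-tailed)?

z = (101.69 - 100)/(11.9/√202) = 2.018. Since |z| > 1.645, significant at α = 0.1.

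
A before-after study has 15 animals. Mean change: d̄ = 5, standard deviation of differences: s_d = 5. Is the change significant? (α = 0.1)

t = d̄/(s_d/√n) = 5/(5/√15) = 3.873. df = 14, critical t = ±1.761. Reject H₀.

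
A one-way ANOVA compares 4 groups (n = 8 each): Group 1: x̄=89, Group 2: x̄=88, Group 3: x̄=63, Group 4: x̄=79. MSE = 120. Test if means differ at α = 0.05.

Grand mean = 79.75. SS_between = 3478.0, MS_between = 1159.33. F = 9.661, F_crit ≈ 2.947. Reject H₀.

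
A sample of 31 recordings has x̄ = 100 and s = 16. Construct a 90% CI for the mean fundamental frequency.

CI = x̄ ± t*(s/√n) = 100 ± 1.697(16/√31) = (95.12, 104.88)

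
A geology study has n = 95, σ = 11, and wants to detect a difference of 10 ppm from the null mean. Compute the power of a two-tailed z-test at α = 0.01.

SE = σ/√n = 11/√95 = 1.129. Non-centrality λ = d/SE = 10/1.129 = 8.861. Power ≈ Φ(λ - z_{α/2}) = Φ(8.861 - 2.576) = Φ(6.285) = 1.0.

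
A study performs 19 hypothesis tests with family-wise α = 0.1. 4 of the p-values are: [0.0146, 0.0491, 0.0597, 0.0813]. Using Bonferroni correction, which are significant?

Bonferroni α = 0.1/19 = 0.00526. None of the given p-values are significant.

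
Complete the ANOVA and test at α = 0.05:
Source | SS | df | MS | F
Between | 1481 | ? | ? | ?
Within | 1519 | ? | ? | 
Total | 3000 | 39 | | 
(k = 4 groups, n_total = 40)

df_between = 3, df_within = 36. MS_between = 493.67, MS_within = 42.19. F = 11.7, F_crit ≈ 2.866. Reject H₀.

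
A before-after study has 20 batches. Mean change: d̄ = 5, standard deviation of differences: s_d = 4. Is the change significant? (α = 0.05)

t = d̄/(s_d/√n) = 5/(4/√20) = 5.59. df = 19, critical t = ±2.093. Reject H₀.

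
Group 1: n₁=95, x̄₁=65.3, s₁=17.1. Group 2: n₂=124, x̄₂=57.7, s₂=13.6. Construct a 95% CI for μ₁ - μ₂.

Difference = 7.6. SE = √(17.1²/95 + 13.6²/124) = 2.138. CI = (3.41, 11.79)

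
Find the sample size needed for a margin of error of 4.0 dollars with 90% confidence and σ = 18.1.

n = (z*σ/E)² = (1.645×18.1/4.0)² = 55.4 → n = 56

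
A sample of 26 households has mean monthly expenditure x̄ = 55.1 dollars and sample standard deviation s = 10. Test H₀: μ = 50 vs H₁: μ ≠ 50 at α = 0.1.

t = (x̄ - μ₀)/(s/√n) = (55.1 - 50)/(10/√26) = 2.6. df = 25, critical t = ±1.708. Reject H₀.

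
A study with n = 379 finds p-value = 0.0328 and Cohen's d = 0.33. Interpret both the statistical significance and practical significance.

Statistically significant (p = 0.0328 < 0.05). Cohen's d = 0.33 indicates a small effect size. Both statistical and practical significance should be considered.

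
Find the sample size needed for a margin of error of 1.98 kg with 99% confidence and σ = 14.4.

n = (z*σ/E)² = (2.576×14.4/1.98)² = 351.0 → n = 351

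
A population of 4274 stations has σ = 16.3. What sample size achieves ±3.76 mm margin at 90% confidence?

Without FPC: n₀ = (1.645×16.3/3.76)² = 50.855. With FPC: n = n₀N/(n₀+N-1) = 50.3 → n = 51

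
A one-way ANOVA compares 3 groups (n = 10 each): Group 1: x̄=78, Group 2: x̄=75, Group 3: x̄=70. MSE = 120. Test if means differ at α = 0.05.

Grand mean = 74.33. SS_between = 326.67, MS_between = 163.33. F = 1.361, F_crit ≈ 3.354. Fail to reject H₀.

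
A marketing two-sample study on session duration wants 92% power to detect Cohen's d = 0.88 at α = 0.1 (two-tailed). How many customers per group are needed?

z_{α/2} = 1.645, z_β = Φ⁻¹(0.92) = 1.405. For large effect (d = 0.88): n per group = 2(z_{α/2} + z_β)²/d² = 2(1.645 + 1.405)²/0.88² = 24.03 → 25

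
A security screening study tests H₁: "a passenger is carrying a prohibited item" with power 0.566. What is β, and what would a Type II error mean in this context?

β = 1 - power = 1 - 0.566 = 0.434. A Type II error is failing to reject H₀ when H₀ is false (false negative) — here, failing to conclude that a passenger is carrying a prohibited item when in fact it is true. Consequence: letting a prohibited item through — security breach.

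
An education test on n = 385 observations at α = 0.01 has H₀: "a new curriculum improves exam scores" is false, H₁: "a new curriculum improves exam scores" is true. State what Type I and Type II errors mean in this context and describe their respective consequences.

Type I (false positive): concluding that a new curriculum improves exam scores when it is not — adopting a curriculum that gives no real benefit — disruption for nothing. Type II (false negative): failing to conclude that a new curriculum improves exam scores when it is — keeping the old curriculum when the new one would have helped students. Which is costlier depends on domain priorities and is a judgement call rather than a statistical fact.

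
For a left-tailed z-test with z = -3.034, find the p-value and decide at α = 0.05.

p = P(Z < -3.034) = Φ(-3.034) ≈ 0.0012. Since p < 0.05, reject H₀ (significant) at α = 0.05.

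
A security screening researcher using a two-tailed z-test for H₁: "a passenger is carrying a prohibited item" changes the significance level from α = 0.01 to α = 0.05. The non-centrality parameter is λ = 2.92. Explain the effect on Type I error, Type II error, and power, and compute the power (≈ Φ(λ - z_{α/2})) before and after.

Increasing α from 0.01 to 0.05:
• Type I error rate increases (α is the Type I rate by definition).
• Critical value moves from z_{α/2} = 2.576 to 1.96, so power = Φ(λ - z_{α/2}) goes from Φ(2.92 - 2.576) = 0.635 to Φ(2.92 - 1.96) = 0.831.
• Type II error rate β = 1 - power therefore decreases (0.365 → 0.169).
Appropriate when false negatives are costly — here, letting a prohibited item through — security breach.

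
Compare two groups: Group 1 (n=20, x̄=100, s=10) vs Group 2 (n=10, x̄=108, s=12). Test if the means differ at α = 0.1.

Pooled sp = 10.68. t = -1.933, df = 28. Critical t = ±1.701. Reject H₀.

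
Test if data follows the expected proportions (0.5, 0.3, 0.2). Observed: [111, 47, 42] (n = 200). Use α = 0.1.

Expected: [100.0, 60.0, 40.0]. χ² = 4.127. df = 2, critical = 4.605. Fail to reject H₀.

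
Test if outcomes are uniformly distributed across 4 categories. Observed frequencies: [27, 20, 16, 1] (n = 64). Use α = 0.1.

Expected = 16 each. χ² = Σ(O-E)²/E = 22.625. df = 3, critical value = 6.251. Reject H₀.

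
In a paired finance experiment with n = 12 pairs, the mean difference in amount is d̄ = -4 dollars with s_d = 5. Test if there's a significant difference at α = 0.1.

t = d̄/(s_d/√n) = -4/(5/√12) = -2.771. df = 11, critical t = ±1.796. Reject H₀.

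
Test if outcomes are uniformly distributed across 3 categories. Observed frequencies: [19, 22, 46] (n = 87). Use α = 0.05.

Expected = 29 each. χ² = Σ(O-E)²/E = 15.103. df = 2, critical value = 5.991. Reject H₀.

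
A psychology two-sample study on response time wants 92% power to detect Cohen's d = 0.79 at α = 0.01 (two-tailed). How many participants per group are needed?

z_{α/2} = 2.576, z_β = Φ⁻¹(0.92) = 1.405. For medium effect (d = 0.79): n per group = 2(z_{α/2} + z_β)²/d² = 2(2.576 + 1.405)²/0.79² = 50.8 → 51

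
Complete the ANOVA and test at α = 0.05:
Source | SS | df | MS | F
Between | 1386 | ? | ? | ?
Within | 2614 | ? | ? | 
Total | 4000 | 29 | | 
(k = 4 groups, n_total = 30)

df_between = 3, df_within = 26. MS_between = 462.0, MS_within = 100.54. F = 4.595, F_crit ≈ 2.975. Reject H₀.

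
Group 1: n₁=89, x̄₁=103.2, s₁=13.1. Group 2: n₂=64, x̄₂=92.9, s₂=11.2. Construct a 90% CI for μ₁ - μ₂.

Difference = 10.3. SE = √(13.1²/89 + 11.2²/64) = 1.972. CI = (7.06, 13.54)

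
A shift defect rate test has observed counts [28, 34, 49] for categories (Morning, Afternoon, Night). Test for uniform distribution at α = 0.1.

Expected = 37 each. χ² = Σ(O-E)²/E = 6.324. df = 2, critical value = 4.605. Reject H₀.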